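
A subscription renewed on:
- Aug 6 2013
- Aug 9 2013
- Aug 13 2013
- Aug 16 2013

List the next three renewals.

Aug 20 2013, Aug 23 2013, Aug 27 2013

The gap pattern 3, 4, 3 repeats every 2 events.
These are the Tuesdays and Fridays of each week.
Next Tuesday: Aug 20 2013.
The following Friday is Aug 23 2013.
The following Tuesday is Aug 27 2013.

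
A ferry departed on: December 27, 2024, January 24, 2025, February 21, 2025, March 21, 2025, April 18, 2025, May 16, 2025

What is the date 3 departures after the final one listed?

August 8, 2025

Gaps between consecutive events: 28, 28, 28, 28, 28 days — a constant 28-day interval.
May 16, 2025 + 28 days = June 13, 2025.
June 13, 2025 + 28 days = July 11, 2025.
July 11, 2025 + 28 days = August 8, 2025.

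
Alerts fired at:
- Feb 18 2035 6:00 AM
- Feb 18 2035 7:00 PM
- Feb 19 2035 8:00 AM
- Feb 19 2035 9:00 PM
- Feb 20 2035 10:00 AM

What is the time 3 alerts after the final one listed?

Feb 22 2035 1:00 AM

The interval is a steady 13 hours (13, 13, 13, 13).
Feb 20 2035 10:00 AM + 13 h = Feb 20 2035 11:00 PM.
Feb 20 2035 11:00 PM + 13 h = Feb 21 2035 12:00 PM.
Feb 21 2035 12:00 PM + 13 h = Feb 22 2035 1:00 AM.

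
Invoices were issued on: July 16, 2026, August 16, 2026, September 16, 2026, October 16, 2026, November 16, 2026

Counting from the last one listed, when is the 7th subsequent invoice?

June 16, 2027

Gaps: 31, 31, 30, 31 days — not constant. Every event is on the 16th of the month.
Pattern: the 16th of each month.
December 2026: December 16, 2026.
Next: January 2027 → January 16, 2027.
February 2027: February 16, 2027.
Next: March 2027 → March 16, 2027.
April 2027: April 16, 2027.
May 2027: May 16, 2027.
June 2027: June 16, 2027.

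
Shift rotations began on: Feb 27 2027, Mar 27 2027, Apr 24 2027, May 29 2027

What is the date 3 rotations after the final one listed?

Aug 28 2027

These are Saturdays with 28, 28, 35-day gaps.
Each is the final Saturday of its month — May 29 2027 is past the 28th, so '4th Saturday' doesn't fit.
June 2027 ends with Saturday Jun 26 2027.
Last Saturday of July 2027: Jul 31 2027.
Last Saturday of August 2027: Aug 28 2027.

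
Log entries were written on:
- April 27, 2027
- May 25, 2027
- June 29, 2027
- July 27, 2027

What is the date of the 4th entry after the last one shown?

November 30, 2027

All Tuesdays; the gaps (28, 35, 28) vary with month length.
This is the last Tuesday of each month.
Last Tuesday of August 2027: August 31, 2027.
Last Tuesday of September 2027: September 28, 2027.
Last Tuesday of October 2027: October 26, 2027.
Last Tuesday of November 2027: November 30, 2027.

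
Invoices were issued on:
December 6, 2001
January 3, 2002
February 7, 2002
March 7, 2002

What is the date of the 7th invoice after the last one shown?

All dates are Thursdays, 28, 35, 28 days apart.
Specifically, the 1st Thursday of each month.
1st Thursday of April 2002: April 4, 2002.
1st Thursday of May 2002: May 2, 2002.
June 2002 — 1st Thursday is June 6, 2002.
July 2002 — 1st Thursday is July 4, 2002.
August 2002 — 1st Thursday is August 1, 2002.
1st Thursday of September 2002: September 5, 2002.
October 2002 — 1st Thursday is October 3, 2002.

October 3, 2002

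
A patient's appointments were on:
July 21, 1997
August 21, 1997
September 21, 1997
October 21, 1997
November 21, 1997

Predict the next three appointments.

Each date is the 21st; the gaps (31, 31, 30, 31) track the month lengths.
The rule is the 21st of each month.
Next: December 1997 → December 21, 1997.
Next: January 1998 → January 21, 1998.
February 1998: February 21, 1998.

December 21, 1997; January 21, 1998; February 21, 1998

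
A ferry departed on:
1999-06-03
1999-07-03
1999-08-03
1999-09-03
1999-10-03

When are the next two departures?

1999-11-03, 1999-12-03

Each date is the 3rd; the gaps (30, 31, 31, 30) track the month lengths.
The rule is the 3rd of each month.
Next: November 1999 → 1999-11-03.
December 1999: 1999-12-03.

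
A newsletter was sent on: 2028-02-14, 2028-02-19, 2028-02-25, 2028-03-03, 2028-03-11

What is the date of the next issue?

2028-03-20

Intervals are 5, 6, 7, 8 days — an arithmetic progression with common difference 1.
Next gap: 9 days. 2028-03-11 + 9 days = 2028-03-20.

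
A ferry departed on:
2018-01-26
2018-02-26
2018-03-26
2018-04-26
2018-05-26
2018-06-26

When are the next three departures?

Each date is the 26th; the gaps (31, 28, 31, 30, 31) track the month lengths.
The rule is the 26th of each month.
Next: July 2018 → 2018-07-26.
August 2018: 2018-08-26.
Next: September 2018 → 2018-09-26.

2018-07-26, 2018-08-26, 2018-09-26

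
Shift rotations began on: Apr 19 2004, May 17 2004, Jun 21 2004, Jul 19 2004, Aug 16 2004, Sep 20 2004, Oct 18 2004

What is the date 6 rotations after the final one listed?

Apr 18 2005

All dates are Mondays, 28, 35, 28, 28, 35, 28 days apart.
Specifically, the 3rd Monday of each month.
3rd Monday of November 2004: Nov 15 2004.
December 2004 — 3rd Monday is Dec 20 2004.
3rd Monday of January 2005: Jan 17 2005.
3rd Monday of February 2005: Feb 21 2005.
March 2005 — 3rd Monday is Mar 21 2005.
3rd Monday of April 2005: Apr 18 2005.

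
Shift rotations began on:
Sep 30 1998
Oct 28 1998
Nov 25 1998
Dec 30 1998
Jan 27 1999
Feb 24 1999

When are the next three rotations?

Mar 31 1999, Apr 28 1999, May 26 1999

These are Wednesdays with 28, 28, 35, 28, 28-day gaps.
Each is the final Wednesday of its month — Sep 30 1998 is past the 28th, so '4th Wednesday' doesn't fit.
Last Wednesday of March 1999: Mar 31 1999.
Last Wednesday of April 1999: Apr 28 1999.
May 1999 ends with Wednesday May 26 1999.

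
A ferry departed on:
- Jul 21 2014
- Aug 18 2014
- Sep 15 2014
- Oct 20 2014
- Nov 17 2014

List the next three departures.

Dec 15 2014, Jan 19 2015, Feb 16 2015

These are Mondays at 28- or 35-day spacing (28, 28, 35, 28).
The pattern: 3rd Monday of the month.
3rd Monday of December 2014: Dec 15 2014.
3rd Monday of January 2015: Jan 19 2015.
February 2015 — 3rd Monday is Feb 16 2015.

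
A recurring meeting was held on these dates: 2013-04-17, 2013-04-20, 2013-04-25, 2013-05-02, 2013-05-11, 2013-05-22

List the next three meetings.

Intervals are 3, 5, 7, 9, 11 days — an arithmetic progression with common difference 2.
Next gap: 13 days. 2013-05-22 + 13 days = 2013-06-04.
Next gap: 15 days. 2013-06-04 + 15 days = 2013-06-19.
Next gap: 17 days. 2013-06-19 + 17 days = 2013-07-06.

2013-06-04, 2013-06-19, 2013-07-06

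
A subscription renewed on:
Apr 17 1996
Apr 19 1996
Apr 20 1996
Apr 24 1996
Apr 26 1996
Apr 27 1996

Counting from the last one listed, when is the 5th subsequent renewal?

May 10 1996

Every event lands on a Wednesday or Friday or Saturday (gaps cycle 2, 1, 4, 2, 1).
So the schedule is: every Wednesday, Friday and Saturday.
Next Wednesday: May 1 1996.
Next Friday: May 3 1996.
Next Saturday: May 4 1996.
Next Wednesday: May 8 1996.
The following Friday is May 10 1996.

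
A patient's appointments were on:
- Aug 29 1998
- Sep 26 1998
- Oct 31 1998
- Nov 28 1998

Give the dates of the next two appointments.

Every date is a Saturday; gaps 28, 35, 28 days.
Each is the last Saturday of its month (at least one falls on the 29th or later, ruling out '4th Saturday').
Last Saturday of December 1998: Dec 26 1998.
Last Saturday of January 1999: Jan 30 1999.

Dec 26 1998, Jan 30 1999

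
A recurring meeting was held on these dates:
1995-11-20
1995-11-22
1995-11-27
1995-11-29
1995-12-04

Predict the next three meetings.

The gap pattern 2, 5, 2, 5 repeats every 2 events.
These are the Mondays and Wednesdays of each week.
The following Wednesday is 1995-12-06.
Next Monday: 1995-12-11.
Next Wednesday: 1995-12-13.

1995-12-06, 1995-12-11, 1995-12-13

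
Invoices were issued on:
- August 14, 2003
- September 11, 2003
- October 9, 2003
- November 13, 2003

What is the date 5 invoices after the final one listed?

April 8, 2004

These are Thursdays at 28- or 35-day spacing (28, 28, 35).
The pattern: 2nd Thursday of the month.
December 2003 — 2nd Thursday is December 11, 2003.
January 2004 — 2nd Thursday is January 8, 2004.
2nd Thursday of February 2004: February 12, 2004.
2nd Thursday of March 2004: March 11, 2004.
2nd Thursday of April 2004: April 8, 2004.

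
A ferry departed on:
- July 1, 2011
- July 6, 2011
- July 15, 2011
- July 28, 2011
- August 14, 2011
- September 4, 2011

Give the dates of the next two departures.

September 29, 2011; October 28, 2011

Intervals are 5, 9, 13, 17, 21 days — an arithmetic progression with common difference 4.
Next gap: 25 days. September 4, 2011 + 25 days = September 29, 2011.
Next gap: 29 days. September 29, 2011 + 29 days = October 28, 2011.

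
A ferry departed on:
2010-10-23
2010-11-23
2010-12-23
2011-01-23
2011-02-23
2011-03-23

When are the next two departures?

The day-of-month is always 23 (31, 30, 31, 31, 28 days between events).
So this recurs on the 23rd of each month.
April 2011: 2011-04-23.
Next: May 2011 → 2011-05-23.

2011-04-23, 2011-05-23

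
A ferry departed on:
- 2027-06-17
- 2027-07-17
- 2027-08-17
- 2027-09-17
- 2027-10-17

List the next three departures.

The day-of-month is always 17 (30, 31, 31, 30 days between events).
So this recurs on the 17th of each month.
November 2027: 2027-11-17.
Next: December 2027 → 2027-12-17.
Next: January 2028 → 2028-01-17.

2027-11-17, 2027-12-17, 2028-01-17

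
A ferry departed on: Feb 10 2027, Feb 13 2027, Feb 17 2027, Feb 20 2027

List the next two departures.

Feb 24 2027, Feb 27 2027

The gap pattern 3, 4, 3 repeats every 2 events.
These are the Wednesdays and Saturdays of each week.
Next Wednesday: Feb 24 2027.
The following Saturday is Feb 27 2027.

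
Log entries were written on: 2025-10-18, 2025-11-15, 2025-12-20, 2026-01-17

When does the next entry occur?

Gaps: 28, 35, 28 days — a mix of 28 and 35. Every date is a Saturday.
Each is the 3rd Saturday of its month.
February 2026 — 3rd Saturday is 2026-02-21.

2026-02-21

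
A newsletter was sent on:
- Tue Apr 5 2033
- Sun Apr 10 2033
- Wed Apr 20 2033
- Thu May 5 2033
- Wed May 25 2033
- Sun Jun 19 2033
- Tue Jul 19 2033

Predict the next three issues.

The spacing grows by 5 each time: 5, 10, 15, 20, 25, 30 days.
Next gap: 35 days. Tue Jul 19 2033 + 35 days = Tue Aug 23 2033.
Next gap: 40 days. Tue Aug 23 2033 + 40 days = Sun Oct 2 2033.
Next gap: 45 days. Sun Oct 2 2033 + 45 days = Wed Nov 16 2033.

Tue Aug 23 2033, Sun Oct 2 2033, Wed Nov 16 2033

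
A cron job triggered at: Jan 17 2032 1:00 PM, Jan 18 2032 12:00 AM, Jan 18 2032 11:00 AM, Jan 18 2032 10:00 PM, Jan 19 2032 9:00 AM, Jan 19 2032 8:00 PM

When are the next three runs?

Jan 20 2032 7:00 AM, Jan 20 2032 6:00 PM, Jan 21 2032 5:00 AM

Gaps: 11, 11, 11, 11, 11 hours — each event is 11 hours after the previous one.
Jan 19 2032 8:00 PM + 11 h = Jan 20 2032 7:00 AM.
Jan 20 2032 7:00 AM + 11 h = Jan 20 2032 6:00 PM.
Jan 20 2032 6:00 PM + 11 h = Jan 21 2032 5:00 AM.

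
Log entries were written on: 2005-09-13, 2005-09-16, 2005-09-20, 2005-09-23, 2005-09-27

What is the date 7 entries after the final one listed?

The gap pattern 3, 4, 3, 4 repeats every 2 events.
These are the Tuesdays and Fridays of each week.
The following Friday is 2005-09-30.
Next Tuesday: 2005-10-04.
The following Friday is 2005-10-07.
The following Tuesday is 2005-10-11.
Next Friday: 2005-10-14.
The following Tuesday is 2005-10-18.
Next Friday: 2005-10-21.

2005-10-21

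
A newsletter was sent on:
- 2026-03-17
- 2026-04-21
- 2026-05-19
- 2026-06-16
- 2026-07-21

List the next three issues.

These are Tuesdays at 28- or 35-day spacing (35, 28, 28, 35).
The pattern: 3rd Tuesday of the month.
3rd Tuesday of August 2026: 2026-08-18.
September 2026 — 3rd Tuesday is 2026-09-15.
3rd Tuesday of October 2026: 2026-10-20.

2026-08-18, 2026-09-15, 2026-10-20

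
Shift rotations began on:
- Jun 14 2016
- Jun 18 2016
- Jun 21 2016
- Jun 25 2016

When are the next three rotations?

Gaps: 4, 3, 4 days — not constant, but cyclic with period 2.
The events fall on every Tuesday and Saturday.
Next Tuesday: Jun 28 2016.
The following Saturday is Jul 2 2016.
Next Tuesday: Jul 5 2016.

Jun 28 2016, Jul 2 2016, Jul 5 2016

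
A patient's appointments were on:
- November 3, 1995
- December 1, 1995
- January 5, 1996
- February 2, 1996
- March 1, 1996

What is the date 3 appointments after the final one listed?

June 7, 1996

These are Fridays at 28- or 35-day spacing (28, 35, 28, 28).
The pattern: 1st Friday of the month.
1st Friday of April 1996: April 5, 1996.
May 1996 — 1st Friday is May 3, 1996.
1st Friday of June 1996: June 7, 1996.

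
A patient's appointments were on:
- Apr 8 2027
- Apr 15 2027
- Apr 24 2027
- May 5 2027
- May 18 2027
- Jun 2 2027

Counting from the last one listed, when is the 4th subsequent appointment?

Aug 21 2027

Gaps: 7, 9, 11, 13, 15 days — each gap is 2 larger than the previous one.
Next gap: 17 days. Jun 2 2027 + 17 days = Jun 19 2027.
Next gap: 19 days. Jun 19 2027 + 19 days = Jul 8 2027.
Next gap: 21 days. Jul 8 2027 + 21 days = Jul 29 2027.
Next gap: 23 days. Jul 29 2027 + 23 days = Aug 21 2027.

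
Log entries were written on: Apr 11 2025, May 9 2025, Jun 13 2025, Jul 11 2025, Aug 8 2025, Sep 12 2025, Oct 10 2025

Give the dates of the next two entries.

Nov 14 2025, Dec 12 2025

These are Fridays at 28- or 35-day spacing (28, 35, 28, 28, 35, 28).
The pattern: 2nd Friday of the month.
November 2025 — 2nd Friday is Nov 14 2025.
December 2025 — 2nd Friday is Dec 12 2025.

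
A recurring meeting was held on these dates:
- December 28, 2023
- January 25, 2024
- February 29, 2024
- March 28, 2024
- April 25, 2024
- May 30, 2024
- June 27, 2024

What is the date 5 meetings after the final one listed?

November 28, 2024

Every date is a Thursday; gaps 28, 35, 28, 28, 35, 28 days.
Each is the last Thursday of its month (at least one falls on the 29th or later, ruling out '4th Thursday').
July 2024 ends with Thursday July 25, 2024.
August 2024 ends with Thursday August 29, 2024.
Last Thursday of September 2024: September 26, 2024.
October 2024 ends with Thursday October 31, 2024.
Last Thursday of November 2024: November 28, 2024.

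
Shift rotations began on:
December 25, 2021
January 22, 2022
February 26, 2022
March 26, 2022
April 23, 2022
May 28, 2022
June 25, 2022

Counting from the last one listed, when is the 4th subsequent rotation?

October 22, 2022

All dates are Saturdays, 28, 35, 28, 28, 35, 28 days apart.
Specifically, the 4th Saturday of each month.
July 2022 — 4th Saturday is July 23, 2022.
4th Saturday of August 2022: August 27, 2022.
4th Saturday of September 2022: September 24, 2022.
4th Saturday of October 2022: October 22, 2022.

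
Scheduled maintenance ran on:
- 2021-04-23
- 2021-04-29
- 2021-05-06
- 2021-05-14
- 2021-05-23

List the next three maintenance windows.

The spacing grows by 1 each time: 6, 7, 8, 9 days.
Next gap: 10 days. 2021-05-23 + 10 days = 2021-06-02.
Next gap: 11 days. 2021-06-02 + 11 days = 2021-06-13.
Next gap: 12 days. 2021-06-13 + 12 days = 2021-06-25.

2021-06-02, 2021-06-13, 2021-06-25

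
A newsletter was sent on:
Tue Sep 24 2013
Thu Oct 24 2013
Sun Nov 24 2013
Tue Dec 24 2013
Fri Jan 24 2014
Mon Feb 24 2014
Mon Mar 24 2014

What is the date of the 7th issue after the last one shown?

Fri Oct 24 2014

The day-of-month is always 24 (30, 31, 30, 31, 31, 28 days between events).
So this recurs on the 24th of each month.
Next: April 2014 → Thu Apr 24 2014.
May 2014: Sat May 24 2014.
June 2014: Tue Jun 24 2014.
July 2014: Thu Jul 24 2014.
August 2014: Sun Aug 24 2014.
September 2014: Wed Sep 24 2014.
October 2014: Fri Oct 24 2014.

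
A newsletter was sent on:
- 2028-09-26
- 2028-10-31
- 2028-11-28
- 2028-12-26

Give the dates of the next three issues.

Every date is a Tuesday; gaps 35, 28, 28 days.
Each is the last Tuesday of its month (at least one falls on the 29th or later, ruling out '4th Tuesday').
January 2029 ends with Tuesday 2029-01-30.
February 2029 ends with Tuesday 2029-02-27.
Last Tuesday of March 2029: 2029-03-27.

2029-01-30, 2029-02-27, 2029-03-27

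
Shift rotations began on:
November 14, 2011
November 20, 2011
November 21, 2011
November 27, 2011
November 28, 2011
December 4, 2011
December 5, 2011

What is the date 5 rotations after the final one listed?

December 25, 2011

The gap pattern 6, 1, 6, 1, 6, 1 repeats every 2 events.
These are the Mondays and Sundays of each week.
The following Sunday is December 11, 2011.
The following Monday is December 12, 2011.
The following Sunday is December 18, 2011.
The following Monday is December 19, 2011.
Next Sunday: December 25, 2011.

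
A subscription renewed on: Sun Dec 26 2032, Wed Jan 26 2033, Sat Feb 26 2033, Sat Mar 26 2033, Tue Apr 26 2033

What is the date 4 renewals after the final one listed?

Fri Aug 26 2033

Gaps: 31, 31, 28, 31 days — not constant. Every event is on the 26th of the month.
Pattern: the 26th of each month.
Next: May 2033 → Thu May 26 2033.
Next: June 2033 → Sun Jun 26 2033.
July 2033: Tue Jul 26 2033.
Next: August 2033 → Fri Aug 26 2033.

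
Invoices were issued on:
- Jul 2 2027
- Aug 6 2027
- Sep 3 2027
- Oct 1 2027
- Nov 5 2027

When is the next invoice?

Dec 3 2027

Gaps: 35, 28, 28, 35 days — a mix of 28 and 35. Every date is a Friday.
Each is the 1st Friday of its month.
1st Friday of December 2027: Dec 3 2027.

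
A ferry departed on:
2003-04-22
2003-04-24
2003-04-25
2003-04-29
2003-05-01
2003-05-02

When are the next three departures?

The gap pattern 2, 1, 4, 2, 1 repeats every 3 events.
These are the Tuesdays, Thursdays and Fridays of each week.
Next Tuesday: 2003-05-06.
The following Thursday is 2003-05-08.
Next Friday: 2003-05-09.

2003-05-06, 2003-05-08, 2003-05-09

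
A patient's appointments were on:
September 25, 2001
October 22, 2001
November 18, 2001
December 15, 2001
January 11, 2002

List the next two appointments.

Every event comes 27 days after the last (27, 27, 27, 27).
January 11, 2002 + 27 days = February 7, 2002.
February 7, 2002 + 27 days = March 6, 2002.

February 7, 2002; March 6, 2002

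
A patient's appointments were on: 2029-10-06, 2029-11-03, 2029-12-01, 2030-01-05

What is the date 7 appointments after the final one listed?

2030-08-03

These are Saturdays at 28- or 35-day spacing (28, 28, 35).
The pattern: 1st Saturday of the month.
1st Saturday of February 2030: 2030-02-02.
1st Saturday of March 2030: 2030-03-02.
1st Saturday of April 2030: 2030-04-06.
May 2030 — 1st Saturday is 2030-05-04.
1st Saturday of June 2030: 2030-06-01.
1st Saturday of July 2030: 2030-07-06.
August 2030 — 1st Saturday is 2030-08-03.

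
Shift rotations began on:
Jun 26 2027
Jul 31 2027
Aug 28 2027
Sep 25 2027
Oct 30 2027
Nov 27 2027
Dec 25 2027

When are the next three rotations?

All Saturdays; the gaps (35, 28, 28, 35, 28, 28) vary with month length.
This is the last Saturday of each month.
January 2028 ends with Saturday Jan 29 2028.
February 2028 ends with Saturday Feb 26 2028.
Last Saturday of March 2028: Mar 25 2028.

Jan 29 2028, Feb 26 2028, Mar 25 2028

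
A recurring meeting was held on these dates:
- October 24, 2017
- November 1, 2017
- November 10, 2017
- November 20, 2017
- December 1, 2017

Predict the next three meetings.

Gaps: 8, 9, 10, 11 days — each gap is 1 larger than the previous one.
Next gap: 12 days. December 1, 2017 + 12 days = December 13, 2017.
Next gap: 13 days. December 13, 2017 + 13 days = December 26, 2017.
Next gap: 14 days. December 26, 2017 + 14 days = January 9, 2018.

December 13, 2017; December 26, 2017; January 9, 2018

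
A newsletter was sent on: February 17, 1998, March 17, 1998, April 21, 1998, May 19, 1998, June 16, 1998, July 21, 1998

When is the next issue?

All dates are Tuesdays, 28, 35, 28, 28, 35 days apart.
Specifically, the 3rd Tuesday of each month.
3rd Tuesday of August 1998: August 18, 1998.

August 18, 1998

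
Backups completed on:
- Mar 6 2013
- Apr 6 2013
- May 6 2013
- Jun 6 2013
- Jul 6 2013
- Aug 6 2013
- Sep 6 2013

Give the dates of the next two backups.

Oct 6 2013, Nov 6 2013

The day-of-month is always 6 (31, 30, 31, 30, 31, 31 days between events).
So this recurs on the 6th of each month.
October 2013: Oct 6 2013.
Next: November 2013 → Nov 6 2013.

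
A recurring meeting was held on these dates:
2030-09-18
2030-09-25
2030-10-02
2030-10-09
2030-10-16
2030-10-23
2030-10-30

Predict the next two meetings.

2030-11-06, 2030-11-13

Gaps between consecutive events: 7, 7, 7, 7, 7, 7 days — a constant 7-day interval.
2030-10-30 + 7 days = 2030-11-06.
2030-11-06 + 7 days = 2030-11-13.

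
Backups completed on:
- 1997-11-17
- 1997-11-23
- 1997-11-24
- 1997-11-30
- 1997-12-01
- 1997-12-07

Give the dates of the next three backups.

1997-12-08, 1997-12-14, 1997-12-15

Every event lands on a Monday or Sunday (gaps cycle 6, 1, 6, 1, 6).
So the schedule is: every Monday and Sunday.
Next Monday: 1997-12-08.
Next Sunday: 1997-12-14.
The following Monday is 1997-12-15.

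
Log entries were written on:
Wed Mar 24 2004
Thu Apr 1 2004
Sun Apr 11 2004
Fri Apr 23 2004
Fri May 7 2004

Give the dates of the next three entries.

Sun May 23 2004, Thu Jun 10 2004, Wed Jun 30 2004

Gaps: 8, 10, 12, 14 days — each gap is 2 larger than the previous one.
Next gap: 16 days. Fri May 7 2004 + 16 days = Sun May 23 2004.
Next gap: 18 days. Sun May 23 2004 + 18 days = Thu Jun 10 2004.
Next gap: 20 days. Thu Jun 10 2004 + 20 days = Wed Jun 30 2004.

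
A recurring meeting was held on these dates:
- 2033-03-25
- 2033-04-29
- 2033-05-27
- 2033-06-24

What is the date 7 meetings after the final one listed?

2034-01-27

All Fridays; the gaps (35, 28, 28) vary with month length.
This is the last Friday of each month.
Last Friday of July 2033: 2033-07-29.
August 2033 ends with Friday 2033-08-26.
Last Friday of September 2033: 2033-09-30.
Last Friday of October 2033: 2033-10-28.
November 2033 ends with Friday 2033-11-25.
December 2033 ends with Friday 2033-12-30.
January 2034 ends with Friday 2034-01-27.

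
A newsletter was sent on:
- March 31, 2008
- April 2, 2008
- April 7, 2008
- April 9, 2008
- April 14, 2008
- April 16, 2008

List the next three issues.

April 21, 2008; April 23, 2008; April 28, 2008

The gap pattern 2, 5, 2, 5, 2 repeats every 2 events.
These are the Mondays and Wednesdays of each week.
The following Monday is April 21, 2008.
Next Wednesday: April 23, 2008.
The following Monday is April 28, 2008.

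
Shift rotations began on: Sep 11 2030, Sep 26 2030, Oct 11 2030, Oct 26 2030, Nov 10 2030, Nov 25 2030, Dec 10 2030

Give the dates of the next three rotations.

Gaps between consecutive events: 15, 15, 15, 15, 15, 15 days — a constant 15-day interval.
Dec 10 2030 + 15 days = Dec 25 2030.
Dec 25 2030 + 15 days = Jan 9 2031.
Jan 9 2031 + 15 days = Jan 24 2031.

Dec 25 2030, Jan 9 2031, Jan 24 2031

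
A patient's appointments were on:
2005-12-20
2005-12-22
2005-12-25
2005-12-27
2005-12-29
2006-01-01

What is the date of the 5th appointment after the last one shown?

Every event lands on a Tuesday or Thursday or Sunday (gaps cycle 2, 3, 2, 2, 3).
So the schedule is: every Tuesday, Thursday and Sunday.
Next Tuesday: 2006-01-03.
The following Thursday is 2006-01-05.
Next Sunday: 2006-01-08.
The following Tuesday is 2006-01-10.
The following Thursday is 2006-01-12.

2006-01-12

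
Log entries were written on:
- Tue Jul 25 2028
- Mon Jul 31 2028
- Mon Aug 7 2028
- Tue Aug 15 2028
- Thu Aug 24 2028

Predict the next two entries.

Sun Sep 3 2028, Thu Sep 14 2028

The spacing grows by 1 each time: 6, 7, 8, 9 days.
Next gap: 10 days. Thu Aug 24 2028 + 10 days = Sun Sep 3 2028.
Next gap: 11 days. Sun Sep 3 2028 + 11 days = Thu Sep 14 2028.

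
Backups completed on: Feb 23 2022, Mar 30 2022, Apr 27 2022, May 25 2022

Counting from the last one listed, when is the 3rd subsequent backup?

These are Wednesdays with 35, 28, 28-day gaps.
Each is the final Wednesday of its month — Mar 30 2022 is past the 28th, so '4th Wednesday' doesn't fit.
Last Wednesday of June 2022: Jun 29 2022.
Last Wednesday of July 2022: Jul 27 2022.
Last Wednesday of August 2022: Aug 31 2022.

Aug 31 2022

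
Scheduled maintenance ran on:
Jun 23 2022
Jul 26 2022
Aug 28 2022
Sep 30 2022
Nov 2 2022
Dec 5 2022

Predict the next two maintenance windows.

Gaps between consecutive events: 33, 33, 33, 33, 33 days — a constant 33-day interval.
Dec 5 2022 + 33 days = Jan 7 2023.
Jan 7 2023 + 33 days = Feb 9 2023.

Jan 7 2023, Feb 9 2023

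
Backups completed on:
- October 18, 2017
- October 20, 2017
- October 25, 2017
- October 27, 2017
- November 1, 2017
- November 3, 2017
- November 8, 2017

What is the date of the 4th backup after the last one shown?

The gap pattern 2, 5, 2, 5, 2, 5 repeats every 2 events.
These are the Wednesdays and Fridays of each week.
The following Friday is November 10, 2017.
The following Wednesday is November 15, 2017.
Next Friday: November 17, 2017.
Next Wednesday: November 22, 2017.

November 22, 2017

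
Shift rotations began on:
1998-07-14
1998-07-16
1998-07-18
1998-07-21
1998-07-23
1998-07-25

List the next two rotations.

The gap pattern 2, 2, 3, 2, 2 repeats every 3 events.
These are the Tuesdays, Thursdays and Saturdays of each week.
The following Tuesday is 1998-07-28.
The following Thursday is 1998-07-30.

1998-07-28, 1998-07-30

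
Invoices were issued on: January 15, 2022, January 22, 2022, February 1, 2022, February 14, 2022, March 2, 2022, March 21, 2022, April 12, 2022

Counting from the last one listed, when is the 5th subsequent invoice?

September 14, 2022

The spacing grows by 3 each time: 7, 10, 13, 16, 19, 22 days.
Next gap: 25 days. April 12, 2022 + 25 days = May 7, 2022.
Next gap: 28 days. May 7, 2022 + 28 days = June 4, 2022.
Next gap: 31 days. June 4, 2022 + 31 days = July 5, 2022.
Next gap: 34 days. July 5, 2022 + 34 days = August 8, 2022.
Next gap: 37 days. August 8, 2022 + 37 days = September 14, 2022.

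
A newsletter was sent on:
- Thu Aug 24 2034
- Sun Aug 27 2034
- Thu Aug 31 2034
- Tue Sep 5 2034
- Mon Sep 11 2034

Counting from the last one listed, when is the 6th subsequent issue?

The spacing grows by 1 each time: 3, 4, 5, 6 days.
Next gap: 7 days. Mon Sep 11 2034 + 7 days = Mon Sep 18 2034.
Next gap: 8 days. Mon Sep 18 2034 + 8 days = Tue Sep 26 2034.
Next gap: 9 days. Tue Sep 26 2034 + 9 days = Thu Oct 5 2034.
Next gap: 10 days. Thu Oct 5 2034 + 10 days = Sun Oct 15 2034.
Next gap: 11 days. Sun Oct 15 2034 + 11 days = Thu Oct 26 2034.
Next gap: 12 days. Thu Oct 26 2034 + 12 days = Tue Nov 7 2034.

Tue Nov 7 2034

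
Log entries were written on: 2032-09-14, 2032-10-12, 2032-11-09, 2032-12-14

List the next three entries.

These are Tuesdays at 28- or 35-day spacing (28, 28, 35).
The pattern: 2nd Tuesday of the month.
2nd Tuesday of January 2033: 2033-01-11.
2nd Tuesday of February 2033: 2033-02-08.
2nd Tuesday of March 2033: 2033-03-08.

2033-01-11, 2033-02-08, 2033-03-08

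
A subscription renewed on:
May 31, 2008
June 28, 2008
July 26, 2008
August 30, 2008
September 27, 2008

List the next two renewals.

These are Saturdays with 28, 28, 35, 28-day gaps.
Each is the final Saturday of its month — May 31, 2008 is past the 28th, so '4th Saturday' doesn't fit.
October 2008 ends with Saturday October 25, 2008.
Last Saturday of November 2008: November 29, 2008.

October 25, 2008; November 29, 2008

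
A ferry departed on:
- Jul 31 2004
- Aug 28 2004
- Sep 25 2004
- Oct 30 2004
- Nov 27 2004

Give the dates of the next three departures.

Every date is a Saturday; gaps 28, 28, 35, 28 days.
Each is the last Saturday of its month (at least one falls on the 29th or later, ruling out '4th Saturday').
December 2004 ends with Saturday Dec 25 2004.
January 2005 ends with Saturday Jan 29 2005.
February 2005 ends with Saturday Feb 26 2005.

Dec 25 2004, Jan 29 2005, Feb 26 2005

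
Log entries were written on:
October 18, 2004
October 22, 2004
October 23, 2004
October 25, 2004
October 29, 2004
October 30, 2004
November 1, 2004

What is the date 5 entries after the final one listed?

Every event lands on a Monday or Friday or Saturday (gaps cycle 4, 1, 2, 4, 1, 2).
So the schedule is: every Monday, Friday and Saturday.
Next Friday: November 5, 2004.
Next Saturday: November 6, 2004.
The following Monday is November 8, 2004.
Next Friday: November 12, 2004.
The following Saturday is November 13, 2004.

November 13, 2004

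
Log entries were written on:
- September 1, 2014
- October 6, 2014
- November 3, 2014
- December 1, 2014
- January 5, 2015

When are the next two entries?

All dates are Mondays, 35, 28, 28, 35 days apart.
Specifically, the 1st Monday of each month.
1st Monday of February 2015: February 2, 2015.
March 2015 — 1st Monday is March 2, 2015.

February 2, 2015; March 2, 2015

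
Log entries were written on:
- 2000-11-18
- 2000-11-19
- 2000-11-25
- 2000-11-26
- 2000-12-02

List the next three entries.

2000-12-03, 2000-12-09, 2000-12-10

The gap pattern 1, 6, 1, 6 repeats every 2 events.
These are the Saturdays and Sundays of each week.
The following Sunday is 2000-12-03.
Next Saturday: 2000-12-09.
The following Sunday is 2000-12-10.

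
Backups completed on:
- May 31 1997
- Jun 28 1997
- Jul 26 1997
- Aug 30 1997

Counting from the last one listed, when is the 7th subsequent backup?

Mar 28 1998

These are Saturdays with 28, 28, 35-day gaps.
Each is the final Saturday of its month — May 31 1997 is past the 28th, so '4th Saturday' doesn't fit.
September 1997 ends with Saturday Sep 27 1997.
Last Saturday of October 1997: Oct 25 1997.
November 1997 ends with Saturday Nov 29 1997.
Last Saturday of December 1997: Dec 27 1997.
Last Saturday of January 1998: Jan 31 1998.
February 1998 ends with Saturday Feb 28 1998.
Last Saturday of March 1998: Mar 28 1998.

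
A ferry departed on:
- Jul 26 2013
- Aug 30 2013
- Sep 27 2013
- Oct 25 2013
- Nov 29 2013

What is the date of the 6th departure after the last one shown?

May 30 2014

These are Fridays with 35, 28, 28, 35-day gaps.
Each is the final Friday of its month — Aug 30 2013 is past the 28th, so '4th Friday' doesn't fit.
Last Friday of December 2013: Dec 27 2013.
Last Friday of January 2014: Jan 31 2014.
Last Friday of February 2014: Feb 28 2014.
March 2014 ends with Friday Mar 28 2014.
April 2014 ends with Friday Apr 25 2014.
Last Friday of May 2014: May 30 2014.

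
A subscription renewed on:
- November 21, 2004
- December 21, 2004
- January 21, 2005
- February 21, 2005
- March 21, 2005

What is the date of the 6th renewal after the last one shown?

Each date is the 21st; the gaps (30, 31, 31, 28) track the month lengths.
The rule is the 21st of each month.
Next: April 2005 → April 21, 2005.
Next: May 2005 → May 21, 2005.
June 2005: June 21, 2005.
July 2005: July 21, 2005.
August 2005: August 21, 2005.
September 2005: September 21, 2005.

September 21, 2005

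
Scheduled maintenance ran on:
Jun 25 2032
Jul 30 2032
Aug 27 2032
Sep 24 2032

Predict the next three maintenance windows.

Every date is a Friday; gaps 35, 28, 28 days.
Each is the last Friday of its month (at least one falls on the 29th or later, ruling out '4th Friday').
October 2032 ends with Friday Oct 29 2032.
Last Friday of November 2032: Nov 26 2032.
Last Friday of December 2032: Dec 31 2032.

Oct 29 2032, Nov 26 2032, Dec 31 2032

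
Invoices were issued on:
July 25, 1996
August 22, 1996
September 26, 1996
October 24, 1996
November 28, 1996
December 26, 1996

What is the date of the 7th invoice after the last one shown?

These are Thursdays at 28- or 35-day spacing (28, 35, 28, 35, 28).
The pattern: 4th Thursday of the month.
January 1997 — 4th Thursday is January 23, 1997.
February 1997 — 4th Thursday is February 27, 1997.
4th Thursday of March 1997: March 27, 1997.
April 1997 — 4th Thursday is April 24, 1997.
4th Thursday of May 1997: May 22, 1997.
4th Thursday of June 1997: June 26, 1997.
July 1997 — 4th Thursday is July 24, 1997.

July 24, 1997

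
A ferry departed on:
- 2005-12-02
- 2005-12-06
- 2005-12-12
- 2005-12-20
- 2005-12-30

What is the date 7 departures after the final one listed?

2006-05-05

Gaps: 4, 6, 8, 10 days — each gap is 2 larger than the previous one.
Next gap: 12 days. 2005-12-30 + 12 days = 2006-01-11.
Next gap: 14 days. 2006-01-11 + 14 days = 2006-01-25.
Next gap: 16 days. 2006-01-25 + 16 days = 2006-02-10.
Next gap: 18 days. 2006-02-10 + 18 days = 2006-02-28.
Next gap: 20 days. 2006-02-28 + 20 days = 2006-03-20.
Next gap: 22 days. 2006-03-20 + 22 days = 2006-04-11.
Next gap: 24 days. 2006-04-11 + 24 days = 2006-05-05.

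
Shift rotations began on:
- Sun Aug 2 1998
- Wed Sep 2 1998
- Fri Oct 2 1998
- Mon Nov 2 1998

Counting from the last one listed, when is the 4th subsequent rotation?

Gaps: 31, 30, 31 days — not constant. Every event is on the 2nd of the month.
Pattern: the 2nd of each month.
December 1998: Wed Dec 2 1998.
Next: January 1999 → Sat Jan 2 1999.
Next: February 1999 → Tue Feb 2 1999.
March 1999: Tue Mar 2 1999.

Tue Mar 2 1999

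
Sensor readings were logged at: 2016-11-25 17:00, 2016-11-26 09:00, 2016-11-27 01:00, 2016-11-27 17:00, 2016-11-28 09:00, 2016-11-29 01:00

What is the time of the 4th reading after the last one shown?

Spacing: 16, 16, 16, 16, 16 h — constant 16 h.
2016-11-29 01:00 + 16 h = 2016-11-29 17:00.
2016-11-29 17:00 + 16 h = 2016-11-30 09:00.
2016-11-30 09:00 + 16 h = 2016-12-01 01:00.
2016-12-01 01:00 + 16 h = 2016-12-01 17:00.

2016-12-01 17:00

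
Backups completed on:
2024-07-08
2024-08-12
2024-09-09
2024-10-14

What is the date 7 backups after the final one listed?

All dates are Mondays, 35, 28, 35 days apart.
Specifically, the 2nd Monday of each month.
November 2024 — 2nd Monday is 2024-11-11.
December 2024 — 2nd Monday is 2024-12-09.
January 2025 — 2nd Monday is 2025-01-13.
February 2025 — 2nd Monday is 2025-02-10.
2nd Monday of March 2025: 2025-03-10.
April 2025 — 2nd Monday is 2025-04-14.
2nd Monday of May 2025: 2025-05-12.

2025-05-12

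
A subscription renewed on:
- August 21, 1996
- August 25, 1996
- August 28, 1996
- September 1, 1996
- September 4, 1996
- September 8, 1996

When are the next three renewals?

September 11, 1996; September 15, 1996; September 18, 1996

The gap pattern 4, 3, 4, 3, 4 repeats every 2 events.
These are the Wednesdays and Sundays of each week.
The following Wednesday is September 11, 1996.
The following Sunday is September 15, 1996.
The following Wednesday is September 18, 1996.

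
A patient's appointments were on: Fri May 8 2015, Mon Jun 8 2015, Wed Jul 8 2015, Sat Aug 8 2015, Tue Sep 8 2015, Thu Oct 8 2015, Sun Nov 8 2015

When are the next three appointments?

Tue Dec 8 2015, Fri Jan 8 2016, Mon Feb 8 2016

Each date is the 8th; the gaps (31, 30, 31, 31, 30, 31) track the month lengths.
The rule is the 8th of each month.
Next: December 2015 → Tue Dec 8 2015.
Next: January 2016 → Fri Jan 8 2016.
Next: February 2016 → Mon Feb 8 2016.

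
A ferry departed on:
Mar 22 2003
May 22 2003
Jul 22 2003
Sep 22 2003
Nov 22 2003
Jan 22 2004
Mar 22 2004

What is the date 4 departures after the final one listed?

Nov 22 2004

Each date is the 22nd; the gaps (61, 61, 62, 61, 61, 60) track the month lengths.
The rule is the 22nd of every 2 months.
May 2004: May 22 2004.
July 2004: Jul 22 2004.
Next: September 2004 → Sep 22 2004.
Next: November 2004 → Nov 22 2004.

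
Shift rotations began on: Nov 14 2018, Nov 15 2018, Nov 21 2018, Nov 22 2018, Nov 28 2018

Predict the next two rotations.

Every event lands on a Wednesday or Thursday (gaps cycle 1, 6, 1, 6).
So the schedule is: every Wednesday and Thursday.
Next Thursday: Nov 29 2018.
The following Wednesday is Dec 5 2018.

Nov 29 2018, Dec 5 2018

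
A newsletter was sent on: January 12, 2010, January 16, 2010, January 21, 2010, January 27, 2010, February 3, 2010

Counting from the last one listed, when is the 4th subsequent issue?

March 13, 2010

The spacing grows by 1 each time: 4, 5, 6, 7 days.
Next gap: 8 days. February 3, 2010 + 8 days = February 11, 2010.
Next gap: 9 days. February 11, 2010 + 9 days = February 20, 2010.
Next gap: 10 days. February 20, 2010 + 10 days = March 2, 2010.
Next gap: 11 days. March 2, 2010 + 11 days = March 13, 2010.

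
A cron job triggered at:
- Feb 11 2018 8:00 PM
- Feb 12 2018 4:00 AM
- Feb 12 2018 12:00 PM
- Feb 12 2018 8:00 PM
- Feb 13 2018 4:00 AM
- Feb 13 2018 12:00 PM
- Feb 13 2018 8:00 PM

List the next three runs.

Feb 14 2018 4:00 AM, Feb 14 2018 12:00 PM, Feb 14 2018 8:00 PM

Spacing: 8, 8, 8, 8, 8, 8 h — constant 8 h.
Feb 13 2018 8:00 PM + 8 h = Feb 14 2018 4:00 AM.
Feb 14 2018 4:00 AM + 8 h = Feb 14 2018 12:00 PM.
Feb 14 2018 12:00 PM + 8 h = Feb 14 2018 8:00 PM.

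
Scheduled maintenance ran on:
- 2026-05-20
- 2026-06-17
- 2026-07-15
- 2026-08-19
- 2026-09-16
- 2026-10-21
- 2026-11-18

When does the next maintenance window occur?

All dates are Wednesdays, 28, 28, 35, 28, 35, 28 days apart.
Specifically, the 3rd Wednesday of each month.
3rd Wednesday of December 2026: 2026-12-16.

2026-12-16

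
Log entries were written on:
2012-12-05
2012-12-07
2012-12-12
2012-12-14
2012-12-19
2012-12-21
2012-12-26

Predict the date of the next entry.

The gap pattern 2, 5, 2, 5, 2, 5 repeats every 2 events.
These are the Wednesdays and Fridays of each week.
The following Friday is 2012-12-28.

2012-12-28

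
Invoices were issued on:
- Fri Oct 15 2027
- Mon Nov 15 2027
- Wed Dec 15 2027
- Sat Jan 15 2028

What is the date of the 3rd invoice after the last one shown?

The day-of-month is always 15 (31, 30, 31 days between events).
So this recurs on the 15th of each month.
February 2028: Tue Feb 15 2028.
Next: March 2028 → Wed Mar 15 2028.
April 2028: Sat Apr 15 2028.

Sat Apr 15 2028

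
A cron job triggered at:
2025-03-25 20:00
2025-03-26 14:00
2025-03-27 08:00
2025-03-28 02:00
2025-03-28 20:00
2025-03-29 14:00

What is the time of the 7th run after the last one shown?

The interval is a steady 18 hours (18, 18, 18, 18, 18).
2025-03-29 14:00 + 18 h = 2025-03-30 08:00.
2025-03-30 08:00 + 18 h = 2025-03-31 02:00.
2025-03-31 02:00 + 18 h = 2025-03-31 20:00.
2025-03-31 20:00 + 18 h = 2025-04-01 14:00.
2025-04-01 14:00 + 18 h = 2025-04-02 08:00.
2025-04-02 08:00 + 18 h = 2025-04-03 02:00.
2025-04-03 02:00 + 18 h = 2025-04-03 20:00.

2025-04-03 20:00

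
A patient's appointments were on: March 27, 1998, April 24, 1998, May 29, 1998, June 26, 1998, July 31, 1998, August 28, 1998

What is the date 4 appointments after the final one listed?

Every date is a Friday; gaps 28, 35, 28, 35, 28 days.
Each is the last Friday of its month (at least one falls on the 29th or later, ruling out '4th Friday').
September 1998 ends with Friday September 25, 1998.
October 1998 ends with Friday October 30, 1998.
November 1998 ends with Friday November 27, 1998.
December 1998 ends with Friday December 25, 1998.

December 25, 1998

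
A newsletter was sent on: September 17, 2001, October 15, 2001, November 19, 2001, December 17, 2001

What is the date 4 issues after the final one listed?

April 15, 2002

Gaps: 28, 35, 28 days — a mix of 28 and 35. Every date is a Monday.
Each is the 3rd Monday of its month.
3rd Monday of January 2002: January 21, 2002.
February 2002 — 3rd Monday is February 18, 2002.
3rd Monday of March 2002: March 18, 2002.
3rd Monday of April 2002: April 15, 2002.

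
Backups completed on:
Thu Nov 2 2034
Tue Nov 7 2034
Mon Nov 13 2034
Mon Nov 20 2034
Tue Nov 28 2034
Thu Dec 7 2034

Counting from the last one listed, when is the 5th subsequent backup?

Mon Feb 5 2035

The spacing grows by 1 each time: 5, 6, 7, 8, 9 days.
Next gap: 10 days. Thu Dec 7 2034 + 10 days = Sun Dec 17 2034.
Next gap: 11 days. Sun Dec 17 2034 + 11 days = Thu Dec 28 2034.
Next gap: 12 days. Thu Dec 28 2034 + 12 days = Tue Jan 9 2035.
Next gap: 13 days. Tue Jan 9 2035 + 13 days = Mon Jan 22 2035.
Next gap: 14 days. Mon Jan 22 2035 + 14 days = Mon Feb 5 2035.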